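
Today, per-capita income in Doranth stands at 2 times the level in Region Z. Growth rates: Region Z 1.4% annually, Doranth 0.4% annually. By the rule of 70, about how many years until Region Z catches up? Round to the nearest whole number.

Region Z gains on Doranth at 1.4% − 0.4% = 1 point a year.
At that relative rate the gap halves every 70/1 ≈ 70.00 years.
A 2 times gap closes after 1 halving: 1 × 70.00 ≈ 70 years.

roughly 70 years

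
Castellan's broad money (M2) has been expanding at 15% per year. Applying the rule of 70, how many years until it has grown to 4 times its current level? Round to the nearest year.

One doubling takes 70/15 = 4.67 years.
4 = 2^2, so 2 doublings → 9 years.

around 9 years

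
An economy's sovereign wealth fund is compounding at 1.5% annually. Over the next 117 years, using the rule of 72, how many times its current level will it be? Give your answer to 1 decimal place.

Doubling time ≈ 72/1.5 = 48.00 years.
117 years / 48.00 ≈ 2.44 doublings → factor 2^2.44 ≈ 5.4.

approximately 5.4 times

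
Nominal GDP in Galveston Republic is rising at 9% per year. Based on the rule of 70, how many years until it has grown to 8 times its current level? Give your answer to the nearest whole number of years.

One doubling takes 70/9 = 7.78 years.
8× is 3 doublings, so 3 × 7.78 ≈ 23 years.

about 23 years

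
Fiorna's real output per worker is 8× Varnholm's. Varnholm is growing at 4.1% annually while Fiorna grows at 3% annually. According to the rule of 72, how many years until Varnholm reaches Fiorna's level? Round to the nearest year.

≈ 196 years

What matters is the difference: 1.1 pp.
Rule of 72 on the gap: the ratio halves every 72/1.1 ≈ 65.45 years.
An 8× gap closes after 3 halvings: 3 × 65.45 ≈ 196 years.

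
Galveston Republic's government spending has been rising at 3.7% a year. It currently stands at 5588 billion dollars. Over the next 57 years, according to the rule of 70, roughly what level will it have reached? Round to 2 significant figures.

Doubling time ≈ 70/3.7 = 18.92 years.
57 years is 57/18.92 ≈ 3.01 doublings, a factor of 2^3.01 ≈ 8.06.
5588 × 8.06 ≈ 45000 billion dollars.

around 45000 billion dollars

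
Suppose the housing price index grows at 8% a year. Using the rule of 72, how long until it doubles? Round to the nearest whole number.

approximately 9 years

At 8%, doubling takes about 72/8 = 9.00 years.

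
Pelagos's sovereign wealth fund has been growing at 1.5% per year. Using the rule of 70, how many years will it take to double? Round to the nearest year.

70/1.5 ≈ 46.67, so it doubles roughly every 47 years.

47 years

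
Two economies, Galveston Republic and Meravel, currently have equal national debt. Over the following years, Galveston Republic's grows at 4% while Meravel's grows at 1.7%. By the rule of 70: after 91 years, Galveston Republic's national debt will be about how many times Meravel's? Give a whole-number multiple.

Only the 2.3-point difference matters.
70/2.3 ≈ 30.43 years per doubling of the ratio; 91 years gives 2.99 doublings, so ≈ 8×.

8 times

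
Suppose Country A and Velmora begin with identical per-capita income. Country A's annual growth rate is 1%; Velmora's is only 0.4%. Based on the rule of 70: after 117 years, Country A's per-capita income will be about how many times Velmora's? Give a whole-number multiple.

about 2 times

Only the 0.6-point difference matters.
70/0.6 ≈ 116.67 years per doubling of the ratio; 117 years gives 1.00 doublings, so ≈ 2×.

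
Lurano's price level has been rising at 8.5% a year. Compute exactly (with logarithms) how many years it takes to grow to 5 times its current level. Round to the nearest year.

20 years

t = ln(5) / ln(1 + 0.085) = 1.6094 / 0.081580 ≈ 19.73.
≈ 20 years.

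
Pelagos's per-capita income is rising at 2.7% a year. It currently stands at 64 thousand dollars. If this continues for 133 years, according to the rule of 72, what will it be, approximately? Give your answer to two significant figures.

It doubles every 72/2.7 ≈ 26.67 years, so 133 years is 4.99 doublings.
2^4.99 ≈ 31.78; 64 × 31.78 ≈ 2000 thousand dollars.

around 2000 thousand dollars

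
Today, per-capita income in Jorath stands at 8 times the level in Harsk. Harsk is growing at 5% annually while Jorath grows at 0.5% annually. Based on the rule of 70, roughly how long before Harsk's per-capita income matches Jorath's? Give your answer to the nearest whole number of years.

Harsk gains on Jorath at 5% − 0.5% = 4.5 points a year.
At that relative rate the gap halves every 70/4.5 ≈ 15.56 years.
An 8 times gap closes after 3 halvings: 3 × 15.56 ≈ 47 years.

about 47 years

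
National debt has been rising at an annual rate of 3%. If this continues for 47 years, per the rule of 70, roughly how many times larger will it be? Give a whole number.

Doubling time ≈ 70/3 = 23.33 years.
47/23.33 ≈ 2 doublings, so about 2^2 = 4×.

around 4 times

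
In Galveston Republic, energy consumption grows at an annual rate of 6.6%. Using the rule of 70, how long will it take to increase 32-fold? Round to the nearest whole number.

One doubling takes 70/6.6 = 10.61 years.
32 = 2^5, so 5 doublings → 53 years.

≈ 53 years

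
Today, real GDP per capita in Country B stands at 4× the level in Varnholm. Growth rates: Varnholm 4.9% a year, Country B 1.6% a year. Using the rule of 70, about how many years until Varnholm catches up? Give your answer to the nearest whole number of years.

Varnholm gains on Country B at 4.9% − 1.6% = 3.3 points a year.
At that relative rate the gap halves every 70/3.3 ≈ 21.21 years.
A 4× gap closes after 2 halvings: 2 × 21.21 ≈ 42 years.

42 years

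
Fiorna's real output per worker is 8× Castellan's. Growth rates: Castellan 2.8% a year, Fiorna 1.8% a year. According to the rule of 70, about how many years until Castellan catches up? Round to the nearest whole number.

≈ 210 years

Castellan gains on Fiorna at 2.8% − 1.8% = 1 point a year.
At that relative rate the gap halves every 70/1 ≈ 70.00 years.
An 8× gap closes after 3 halvings: 3 × 70.00 ≈ 210 years.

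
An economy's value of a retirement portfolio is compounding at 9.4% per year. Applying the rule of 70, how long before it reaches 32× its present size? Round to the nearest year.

approximately 37 years

At 9.4% it doubles every 70/9.4 ≈ 7.45 years.
32 = 2^5, so 5 doublings → 37 years.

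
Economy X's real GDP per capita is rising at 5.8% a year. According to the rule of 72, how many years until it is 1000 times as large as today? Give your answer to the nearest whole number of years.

Doubling time ≈ 72/5.8 = 12.41 years.
1000× is log₂ 1000 ≈ 9.97 doublings, so ≈ 9.97 × 12.41 = 124 years.

approximately 124 years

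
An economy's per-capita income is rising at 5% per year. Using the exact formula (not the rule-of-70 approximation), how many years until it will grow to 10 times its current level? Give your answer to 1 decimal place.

47.2 years

t = ln(10) / ln(1 + 0.05) = 2.3026 / 0.048790 ≈ 47.19.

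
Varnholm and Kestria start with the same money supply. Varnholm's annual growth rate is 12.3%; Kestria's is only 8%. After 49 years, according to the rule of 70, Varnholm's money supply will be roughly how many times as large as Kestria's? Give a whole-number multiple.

Only the 4.3-point difference matters.
70/4.3 ≈ 16.28 years per doubling of the ratio; 49 years gives 3.01 doublings, so ≈ 8×.

around 8 times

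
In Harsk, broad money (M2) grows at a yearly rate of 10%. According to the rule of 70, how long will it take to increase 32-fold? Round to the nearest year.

One doubling takes 70/10 = 7.00 years.
Getting to 32× needs 5 doublings: 5 × 7.00 ≈ 35 years.

about 35 years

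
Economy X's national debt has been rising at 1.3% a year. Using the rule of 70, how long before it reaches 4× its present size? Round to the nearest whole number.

around 108 years

Doubling time ≈ 70/1.3 = 53.85 years.
Getting to 4× needs 2 doublings: 2 × 53.85 ≈ 108 years.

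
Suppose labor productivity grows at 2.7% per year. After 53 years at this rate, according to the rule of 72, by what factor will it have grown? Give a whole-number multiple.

72/2.7 ≈ 26.67 years per doubling.
53 years fits 2 doublings: 2^2 = 4.

approximately 4 times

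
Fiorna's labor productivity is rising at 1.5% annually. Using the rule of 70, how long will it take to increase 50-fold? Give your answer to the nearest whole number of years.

Doubling time ≈ 70/1.5 = 46.67 years.
Reaching 50× takes log₂(50) ≈ 5.64 doublings.
5.64 × 46.67 ≈ 263 years.

around 263 years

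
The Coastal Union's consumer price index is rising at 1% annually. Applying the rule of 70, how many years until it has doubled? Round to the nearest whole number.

around 70 years

At 1%, doubling takes about 70/1 = 70.00 years.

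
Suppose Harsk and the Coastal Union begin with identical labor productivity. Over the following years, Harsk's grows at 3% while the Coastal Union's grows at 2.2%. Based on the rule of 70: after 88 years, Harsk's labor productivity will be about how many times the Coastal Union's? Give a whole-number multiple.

≈ 2 times

Rate gap = 3% − 2.2% = 0.8 points.
The ratio doubles every 70/0.8 ≈ 87.50 years.
88/87.50 ≈ 1.01 doublings → ratio ≈ 2^1.01 ≈ 2.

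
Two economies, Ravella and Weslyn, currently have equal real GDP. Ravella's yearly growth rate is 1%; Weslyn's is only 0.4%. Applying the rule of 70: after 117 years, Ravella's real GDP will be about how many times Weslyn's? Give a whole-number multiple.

approximately 2 times

Only the 0.6-point difference matters.
70/0.6 ≈ 116.67 years per doubling of the ratio; 117 years gives 1.00 doublings, so ≈ 2×.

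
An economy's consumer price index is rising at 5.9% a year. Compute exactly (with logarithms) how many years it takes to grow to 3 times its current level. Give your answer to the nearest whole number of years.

t = ln(3) / ln(1 + 0.059) = 1.0986 / 0.057325 ≈ 19.16.
≈ 19 years.

19 years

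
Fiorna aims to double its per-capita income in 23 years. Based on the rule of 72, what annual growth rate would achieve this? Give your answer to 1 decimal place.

approximately 3.1%

72 / 23 ≈ 3.13, so about 3.1% a year.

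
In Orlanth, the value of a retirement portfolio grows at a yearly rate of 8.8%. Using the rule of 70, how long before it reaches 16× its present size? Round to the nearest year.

One doubling takes 70/8.8 = 7.95 years.
16× is 4 doublings, so 4 × 7.95 ≈ 32 years.

around 32 years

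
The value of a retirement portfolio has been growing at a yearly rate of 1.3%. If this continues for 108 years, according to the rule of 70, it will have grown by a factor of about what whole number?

approximately 4 times

Doubling time ≈ 70/1.3 = 53.85 years.
108/53.85 ≈ 2 doublings, so about 2^2 = 4×.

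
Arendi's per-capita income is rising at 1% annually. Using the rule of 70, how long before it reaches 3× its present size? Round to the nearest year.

≈ 111 years

One doubling takes 70/1 = 70.00 years.
Reaching 3× takes log₂(3) ≈ 1.58 doublings.
1.58 × 70.00 ≈ 111 years.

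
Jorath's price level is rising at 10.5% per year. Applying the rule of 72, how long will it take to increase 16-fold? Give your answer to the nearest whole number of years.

approximately 27 years

One doubling takes 72/10.5 = 6.86 years.
Getting to 16× needs 4 doublings: 4 × 6.86 ≈ 27 years.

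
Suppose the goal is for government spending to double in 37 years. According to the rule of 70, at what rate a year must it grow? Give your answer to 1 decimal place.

70 / 37 ≈ 1.89, so about 1.9% a year.

≈ 1.9%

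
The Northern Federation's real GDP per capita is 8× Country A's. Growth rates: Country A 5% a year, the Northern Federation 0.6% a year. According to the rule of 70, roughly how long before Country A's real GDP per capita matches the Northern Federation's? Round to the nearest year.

The growth-rate gap is 5% − 0.6% = 4.4 percentage points.
So the ratio between them halves every 70/4.4 ≈ 15.91 years.
An 8× gap closes after 3 halvings: 3 × 15.91 ≈ 48 years.

around 48 years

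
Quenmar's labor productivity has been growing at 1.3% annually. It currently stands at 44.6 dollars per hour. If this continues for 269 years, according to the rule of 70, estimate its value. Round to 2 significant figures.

Doubling time ≈ 70/1.3 = 53.85 years.
269 years is 269/53.85 ≈ 5.00 doublings, a factor of 2^5.00 ≈ 32.00.
44.6 × 32.00 ≈ 1400 dollars per hour.

approximately 1400 dollars per hour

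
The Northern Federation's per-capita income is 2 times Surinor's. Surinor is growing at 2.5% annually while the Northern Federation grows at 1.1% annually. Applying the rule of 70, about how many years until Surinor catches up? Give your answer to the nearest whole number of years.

roughly 50 years

What matters is the difference: 1.4 pp.
Rule of 70 on the gap: the ratio halves every 70/1.4 ≈ 50.00 years.
A 2 times gap closes after 1 halving: 1 × 50.00 ≈ 50 years.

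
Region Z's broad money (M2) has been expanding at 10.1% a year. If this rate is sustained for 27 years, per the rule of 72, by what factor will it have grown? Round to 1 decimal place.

Doubles every ≈ 7.13 years (72/10.1).
27 years is 3.79 doublings; 2^3.79 ≈ 13.8×.

≈ 13.8 times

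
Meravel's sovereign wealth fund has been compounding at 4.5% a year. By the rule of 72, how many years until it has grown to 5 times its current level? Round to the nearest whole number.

At 4.5% it doubles every 72/4.5 ≈ 16.00 years.
5× is log₂ 5 ≈ 2.32 doublings, so ≈ 2.32 × 16.00 = 37 years.

approximately 37 years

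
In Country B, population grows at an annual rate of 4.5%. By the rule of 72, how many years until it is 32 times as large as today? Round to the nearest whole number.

approximately 80 years

Doubling time ≈ 72/4.5 = 16.00 years.
Getting to 32× needs 5 doublings: 5 × 16.00 ≈ 80 years.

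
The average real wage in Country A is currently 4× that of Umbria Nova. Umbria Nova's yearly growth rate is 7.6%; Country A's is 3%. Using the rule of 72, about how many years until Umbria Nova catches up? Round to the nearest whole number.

The growth-rate gap is 7.6% − 3% = 4.6 percentage points.
So the ratio between them halves every 72/4.6 ≈ 15.65 years.
A 4× gap closes after 2 halvings: 2 × 15.65 ≈ 31 years.

about 31 years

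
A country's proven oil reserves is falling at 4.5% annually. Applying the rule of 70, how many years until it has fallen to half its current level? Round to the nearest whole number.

Falling at 4.5%, it halves about every 70/4.5 = 15.56 years.

about 16 years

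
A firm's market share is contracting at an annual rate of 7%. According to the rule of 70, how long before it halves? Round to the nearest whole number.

10 years

The rule works in reverse for decay: 70/7 ≈ 10.00 years to halve.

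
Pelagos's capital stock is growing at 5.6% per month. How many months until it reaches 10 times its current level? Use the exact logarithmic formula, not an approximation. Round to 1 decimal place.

t = ln(10) / ln(1 + 0.056) = 2.3026 / 0.054488 ≈ 42.26.

42.3 months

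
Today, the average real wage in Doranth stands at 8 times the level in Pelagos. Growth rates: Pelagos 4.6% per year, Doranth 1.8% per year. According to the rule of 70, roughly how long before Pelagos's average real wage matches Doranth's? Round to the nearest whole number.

around 75 years

Pelagos gains on Doranth at 4.6% − 1.8% = 2.8 points a year.
At that relative rate the gap halves every 70/2.8 ≈ 25.00 years.
An 8 times gap closes after 3 halvings: 3 × 25.00 ≈ 75 years.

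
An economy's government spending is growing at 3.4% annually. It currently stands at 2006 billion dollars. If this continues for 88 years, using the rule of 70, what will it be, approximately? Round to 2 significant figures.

Doubling time ≈ 70/3.4 = 20.59 years.
88 years is 88/20.59 ≈ 4.27 doublings, a factor of 2^4.27 ≈ 19.29.
2006 × 19.29 ≈ 39000 billion dollars.

approximately 39000 billion dollars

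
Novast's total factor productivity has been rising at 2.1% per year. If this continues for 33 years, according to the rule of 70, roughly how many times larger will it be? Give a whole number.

Doubling time ≈ 70/2.1 = 33.33 years.
33/33.33 ≈ 1 doubling, so about 2^1 = 2×.

about 2 times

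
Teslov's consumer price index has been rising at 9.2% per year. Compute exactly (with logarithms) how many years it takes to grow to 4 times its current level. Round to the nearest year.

16 years

t = ln(4) / ln(1 + 0.092) = 1.3863 / 0.088011 ≈ 15.75.
≈ 16 years.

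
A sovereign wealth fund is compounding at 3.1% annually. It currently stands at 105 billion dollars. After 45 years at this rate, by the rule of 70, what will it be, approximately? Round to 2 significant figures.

420 billion dollars

Doubling time ≈ 70/3.1 = 22.58 years.
45 years is 45/22.58 ≈ 1.99 doublings, a factor of 2^1.99 ≈ 3.97.
105 × 3.97 ≈ 420 billion dollars.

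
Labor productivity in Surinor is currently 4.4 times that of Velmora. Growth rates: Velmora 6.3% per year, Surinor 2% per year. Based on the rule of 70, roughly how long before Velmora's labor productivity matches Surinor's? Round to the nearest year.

around 35 years

Velmora gains on Surinor at 6.3% − 2% = 4.3 points a year.
At that relative rate the gap halves every 70/4.3 ≈ 16.28 years.
A 4.4 times gap takes log₂(4.4) ≈ 2.14 halvings to close: 2.14 × 16.28 ≈ 35 years.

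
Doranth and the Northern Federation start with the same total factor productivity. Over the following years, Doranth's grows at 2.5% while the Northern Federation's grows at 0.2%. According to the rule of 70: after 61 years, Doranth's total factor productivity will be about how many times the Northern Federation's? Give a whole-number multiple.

Rate gap = 2.5% − 0.2% = 2.3 points.
The ratio doubles every 70/2.3 ≈ 30.43 years.
61/30.43 ≈ 2.00 doublings → ratio ≈ 2^2.00 ≈ 4.

4 times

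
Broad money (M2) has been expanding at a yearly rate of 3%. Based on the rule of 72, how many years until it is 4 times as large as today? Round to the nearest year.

Doubling time ≈ 72/3 = 24.00 years.
Getting to 4× needs 2 doublings: 2 × 24.00 ≈ 48 years.

about 48 years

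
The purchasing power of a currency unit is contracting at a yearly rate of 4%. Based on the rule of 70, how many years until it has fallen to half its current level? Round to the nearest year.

Halving time ≈ 70 / 4 = 17.50 → 18 years.

roughly 18 years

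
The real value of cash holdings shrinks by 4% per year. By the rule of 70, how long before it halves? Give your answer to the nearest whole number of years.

Halving time ≈ 70 / 4 = 17.50 → 18 years.

about 18 years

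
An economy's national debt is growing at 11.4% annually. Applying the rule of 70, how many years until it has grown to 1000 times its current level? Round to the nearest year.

about 61 years

One doubling takes 70/11.4 = 6.14 years.
Reaching 1000× takes log₂(1000) ≈ 9.97 doublings.
9.97 × 6.14 ≈ 61 years.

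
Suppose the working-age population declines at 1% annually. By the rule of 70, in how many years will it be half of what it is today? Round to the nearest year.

Halving time ≈ 70 / 1 = 70.00 → 70 years.

roughly 70 years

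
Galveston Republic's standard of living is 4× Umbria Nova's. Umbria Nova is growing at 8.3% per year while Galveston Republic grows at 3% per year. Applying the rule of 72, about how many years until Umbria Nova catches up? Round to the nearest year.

The growth-rate gap is 8.3% − 3% = 5.3 percentage points.
So the ratio between them halves every 72/5.3 ≈ 13.58 years.
A 4× gap closes after 2 halvings: 2 × 13.58 ≈ 27 years.

around 27 years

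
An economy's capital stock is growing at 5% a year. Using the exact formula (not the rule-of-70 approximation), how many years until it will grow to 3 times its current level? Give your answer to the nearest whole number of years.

23 years

t = ln(3) / ln(1 + 0.05) = 1.0986 / 0.048790 ≈ 22.52.
≈ 23 years.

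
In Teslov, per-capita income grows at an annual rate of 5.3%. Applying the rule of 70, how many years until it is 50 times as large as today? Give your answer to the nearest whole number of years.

75 years

One doubling takes 70/5.3 = 13.21 years.
50× is log₂ 50 ≈ 5.64 doublings, so ≈ 5.64 × 13.21 = 75 years.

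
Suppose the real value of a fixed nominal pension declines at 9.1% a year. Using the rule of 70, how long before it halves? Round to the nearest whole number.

Falling at 9.1%, it halves about every 70/9.1 = 7.69 years.

around 8 years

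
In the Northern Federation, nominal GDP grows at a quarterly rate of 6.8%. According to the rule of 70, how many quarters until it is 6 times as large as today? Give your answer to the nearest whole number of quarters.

roughly 27 quarters

At 6.8% it doubles every 70/6.8 ≈ 10.29 quarters.
Reaching 6× takes log₂(6) ≈ 2.58 doublings.
2.58 × 10.29 ≈ 27 quarters.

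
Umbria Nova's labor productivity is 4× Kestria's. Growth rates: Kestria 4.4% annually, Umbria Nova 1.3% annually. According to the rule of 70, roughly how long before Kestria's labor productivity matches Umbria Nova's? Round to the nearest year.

What matters is the difference: 3.1 pp.
Rule of 70 on the gap: the ratio halves every 70/3.1 ≈ 22.58 years.
A 4× gap closes after 2 halvings: 2 × 22.58 ≈ 45 years.

about 45 years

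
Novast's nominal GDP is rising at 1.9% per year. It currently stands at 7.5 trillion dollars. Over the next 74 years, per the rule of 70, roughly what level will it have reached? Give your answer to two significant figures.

Doubling time ≈ 70/1.9 = 36.84 years.
74 years is 74/36.84 ≈ 2.01 doublings, a factor of 2^2.01 ≈ 4.03.
7.5 × 4.03 ≈ 30 trillion dollars.

about 30 trillion dollars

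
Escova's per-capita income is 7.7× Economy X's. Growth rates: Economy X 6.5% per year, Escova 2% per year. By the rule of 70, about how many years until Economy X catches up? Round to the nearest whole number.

Economy X gains on Escova at 6.5% − 2% = 4.5 points a year.
At that relative rate the gap halves every 70/4.5 ≈ 15.56 years.
A 7.7× gap takes log₂(7.7) ≈ 2.94 halvings to close: 2.94 × 15.56 ≈ 46 years.

about 46 years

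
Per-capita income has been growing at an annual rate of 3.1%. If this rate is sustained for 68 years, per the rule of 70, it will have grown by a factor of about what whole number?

roughly 8 times

At 3.1% one doubling takes ≈ 22.58 years; 68 years is 3 of them, so ×8.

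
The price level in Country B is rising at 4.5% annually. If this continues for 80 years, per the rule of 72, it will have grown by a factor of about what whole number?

approximately 32 times

72/4.5 ≈ 16.00 years per doubling.
80 years fits 5 doublings: 2^5 = 32.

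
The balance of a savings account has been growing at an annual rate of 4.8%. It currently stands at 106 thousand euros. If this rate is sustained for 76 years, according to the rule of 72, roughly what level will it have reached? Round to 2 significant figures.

Doubling time ≈ 72/4.8 = 15.00 years.
76 years is 76/15.00 ≈ 5.07 doublings, a factor of 2^5.07 ≈ 33.59.
106 × 33.59 ≈ 3600 thousand euros.

about 3600 thousand euros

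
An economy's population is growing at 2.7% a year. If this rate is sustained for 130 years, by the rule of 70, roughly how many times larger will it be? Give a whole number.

At 2.7% one doubling takes ≈ 25.93 years; 130 years is 5 of them, so ×32.

≈ 32 times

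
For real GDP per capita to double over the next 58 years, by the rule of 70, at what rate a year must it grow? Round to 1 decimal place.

70 / 58 ≈ 1.21, so about 1.2% a year.

roughly 1.2%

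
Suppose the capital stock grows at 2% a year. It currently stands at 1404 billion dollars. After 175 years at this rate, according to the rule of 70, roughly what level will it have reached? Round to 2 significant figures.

It doubles every 70/2 ≈ 35.00 years, so 175 years is 5.00 doublings.
2^5.00 ≈ 32.00; 1404 × 32.00 ≈ 45000 billion dollars.

around 45000 billion dollars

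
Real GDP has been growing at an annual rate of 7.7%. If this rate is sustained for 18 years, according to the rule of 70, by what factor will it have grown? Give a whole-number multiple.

about 4 times

At 7.7% one doubling takes ≈ 9.09 years; 18 years is 2 of them, so ×4.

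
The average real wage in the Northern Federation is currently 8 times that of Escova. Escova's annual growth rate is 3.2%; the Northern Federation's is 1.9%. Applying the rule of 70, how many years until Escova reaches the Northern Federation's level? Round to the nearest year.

approximately 162 years

Escova gains on the Northern Federation at 3.2% − 1.9% = 1.3 points a year.
At that relative rate the gap halves every 70/1.3 ≈ 53.85 years.
An 8 times gap closes after 3 halvings: 3 × 53.85 ≈ 162 years.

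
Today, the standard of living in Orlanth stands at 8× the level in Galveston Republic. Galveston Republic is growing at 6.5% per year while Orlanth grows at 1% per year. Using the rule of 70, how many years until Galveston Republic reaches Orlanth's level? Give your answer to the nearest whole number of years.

What matters is the difference: 5.5 pp.
Rule of 70 on the gap: the ratio halves every 70/5.5 ≈ 12.73 years.
An 8× gap closes after 3 halvings: 3 × 12.73 ≈ 38 years.

38 years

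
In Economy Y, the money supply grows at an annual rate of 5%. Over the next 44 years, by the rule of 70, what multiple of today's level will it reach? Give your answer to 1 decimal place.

about 8.8 times

Doubles every ≈ 14.00 years (70/5).
44 years is 3.14 doublings; 2^3.14 ≈ 8.8×.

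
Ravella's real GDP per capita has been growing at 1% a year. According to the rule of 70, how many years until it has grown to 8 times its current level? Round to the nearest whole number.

One doubling takes 70/1 = 70.00 years.
8 = 2^3, so 3 doublings → 210 years.

approximately 210 years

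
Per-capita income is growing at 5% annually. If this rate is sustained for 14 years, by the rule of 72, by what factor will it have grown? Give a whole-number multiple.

72/5 ≈ 14.40 years per doubling.
14 years fits 1 doubling: 2^1 = 2.

2 times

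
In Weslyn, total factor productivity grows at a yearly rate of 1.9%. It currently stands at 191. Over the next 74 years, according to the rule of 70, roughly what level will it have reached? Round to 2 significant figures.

Doubling time ≈ 70/1.9 = 36.84 years.
74 years is 74/36.84 ≈ 2.01 doublings, a factor of 2^2.01 ≈ 4.03.
191 × 4.03 ≈ 770.

about 770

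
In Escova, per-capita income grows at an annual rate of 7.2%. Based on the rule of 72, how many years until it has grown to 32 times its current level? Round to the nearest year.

about 50 years

At 7.2% it doubles every 72/7.2 ≈ 10.00 years.
32 = 2^5, so 5 doublings → 50 years.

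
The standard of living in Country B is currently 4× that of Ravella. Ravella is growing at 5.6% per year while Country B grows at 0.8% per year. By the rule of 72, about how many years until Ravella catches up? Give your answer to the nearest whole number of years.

30 years

What matters is the difference: 4.8 pp.
Rule of 72 on the gap: the ratio halves every 72/4.8 ≈ 15.00 years.
A 4× gap closes after 2 halvings: 2 × 15.00 ≈ 30 years.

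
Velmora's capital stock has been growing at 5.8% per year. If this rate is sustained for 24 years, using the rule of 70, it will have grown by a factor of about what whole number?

70/5.8 ≈ 12.07 years per doubling.
24 years fits 2 doublings: 2^2 = 4.

around 4 times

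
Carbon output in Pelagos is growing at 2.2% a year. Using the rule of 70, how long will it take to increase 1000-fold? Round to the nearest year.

around 317 years

Doubling time ≈ 70/2.2 = 31.82 years.
1000× is log₂ 1000 ≈ 9.97 doublings, so ≈ 9.97 × 31.82 = 317 years.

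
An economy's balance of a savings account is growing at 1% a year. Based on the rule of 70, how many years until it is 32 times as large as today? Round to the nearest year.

At 1% it doubles every 70/1 ≈ 70.00 years.
32× is 5 doublings, so 5 × 70.00 ≈ 350 years.

≈ 350 years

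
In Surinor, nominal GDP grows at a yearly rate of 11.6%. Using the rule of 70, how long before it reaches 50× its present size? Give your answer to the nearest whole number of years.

Doubling time ≈ 70/11.6 = 6.03 years.
Reaching 50× takes log₂(50) ≈ 5.64 doublings.
5.64 × 6.03 ≈ 34 years.

about 34 years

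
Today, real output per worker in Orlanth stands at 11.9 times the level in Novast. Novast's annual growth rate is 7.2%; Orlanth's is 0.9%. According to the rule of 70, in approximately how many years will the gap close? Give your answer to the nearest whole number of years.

Novast gains on Orlanth at 7.2% − 0.9% = 6.3 points a year.
At that relative rate the gap halves every 70/6.3 ≈ 11.11 years.
An 11.9 times gap takes log₂(11.9) ≈ 3.57 halvings to close: 3.57 × 11.11 ≈ 40 years.

about 40 years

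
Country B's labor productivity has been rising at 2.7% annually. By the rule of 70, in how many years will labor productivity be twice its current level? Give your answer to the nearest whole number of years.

26 years

Doubling time ≈ 70 / 2.7 = 25.93 years.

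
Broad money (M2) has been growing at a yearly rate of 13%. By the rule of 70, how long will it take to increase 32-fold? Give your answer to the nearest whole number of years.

Doubling time ≈ 70/13 = 5.38 years.
Getting to 32× needs 5 doublings: 5 × 5.38 ≈ 27 years.

≈ 27 years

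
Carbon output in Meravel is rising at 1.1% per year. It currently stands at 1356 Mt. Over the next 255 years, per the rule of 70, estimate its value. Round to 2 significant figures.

about 22000 Mt

It doubles every 70/1.1 ≈ 63.64 years, so 255 years is 4.01 doublings.
2^4.01 ≈ 16.11; 1356 × 16.11 ≈ 22000 Mt.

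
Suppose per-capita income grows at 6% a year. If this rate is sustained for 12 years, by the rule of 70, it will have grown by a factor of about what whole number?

At 6% one doubling takes ≈ 11.67 years; 12 years is 1 of them, so ×2.

around 2 times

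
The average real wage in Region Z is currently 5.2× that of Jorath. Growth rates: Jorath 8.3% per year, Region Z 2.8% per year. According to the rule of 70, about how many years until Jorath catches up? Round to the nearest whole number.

What matters is the difference: 5.5 pp.
Rule of 70 on the gap: the ratio halves every 70/5.5 ≈ 12.73 years.
A 5.2× gap takes log₂(5.2) ≈ 2.38 halvings to close: 2.38 × 12.73 ≈ 30 years.

≈ 30 years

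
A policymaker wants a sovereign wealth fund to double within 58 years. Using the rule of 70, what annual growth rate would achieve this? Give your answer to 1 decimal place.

about 1.2%

70 / 58 ≈ 1.21, so about 1.2% annually.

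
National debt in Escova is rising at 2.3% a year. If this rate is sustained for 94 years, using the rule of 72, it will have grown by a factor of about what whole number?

≈ 8 times

72/2.3 ≈ 31.30 years per doubling.
94 years fits 3 doublings: 2^3 = 8.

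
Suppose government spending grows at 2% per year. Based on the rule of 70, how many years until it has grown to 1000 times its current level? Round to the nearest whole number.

Doubling time ≈ 70/2 = 35.00 years.
1000× is log₂ 1000 ≈ 9.97 doublings, so ≈ 9.97 × 35.00 = 349 years.

≈ 349 years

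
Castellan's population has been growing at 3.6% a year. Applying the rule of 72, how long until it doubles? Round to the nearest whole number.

Doubling time ≈ 72 / 3.6 = 20.00 years.

≈ 20 years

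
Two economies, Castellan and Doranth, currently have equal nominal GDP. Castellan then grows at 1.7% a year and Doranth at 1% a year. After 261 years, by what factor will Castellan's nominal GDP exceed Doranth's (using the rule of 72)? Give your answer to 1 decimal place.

about 5.8 times

Rate gap = 1.7% − 1% = 0.7 points.
The ratio doubles every 72/0.7 ≈ 102.86 years.
261/102.86 ≈ 2.54 doublings → ratio ≈ 2^2.54 ≈ 5.8.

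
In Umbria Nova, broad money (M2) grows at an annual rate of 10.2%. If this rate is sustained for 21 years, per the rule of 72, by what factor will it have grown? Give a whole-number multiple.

At 10.2% one doubling takes ≈ 7.06 years; 21 years is 3 of them, so ×8.

approximately 8 times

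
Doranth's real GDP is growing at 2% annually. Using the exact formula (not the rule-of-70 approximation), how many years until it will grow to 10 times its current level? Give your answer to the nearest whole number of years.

t = ln(10) / ln(1 + 0.02) = 2.3026 / 0.019803 ≈ 116.28.
≈ 116 years.

116 years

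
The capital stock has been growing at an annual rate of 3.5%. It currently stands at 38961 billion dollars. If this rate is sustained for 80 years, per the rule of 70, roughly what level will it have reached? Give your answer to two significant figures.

620000 billion dollars

It doubles every 70/3.5 ≈ 20.00 years, so 80 years is 4.00 doublings.
2^4.00 ≈ 16.00; 38961 × 16.00 ≈ 620000 billion dollars.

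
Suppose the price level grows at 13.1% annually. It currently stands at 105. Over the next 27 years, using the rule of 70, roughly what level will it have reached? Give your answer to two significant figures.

It doubles every 70/13.1 ≈ 5.34 years, so 27 years is 5.06 doublings.
2^5.06 ≈ 33.36; 105 × 33.36 ≈ 3500.

≈ 3500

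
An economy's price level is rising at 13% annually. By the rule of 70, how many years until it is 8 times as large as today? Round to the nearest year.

One doubling takes 70/13 = 5.38 years.
8 = 2^3, so 3 doublings → 16 years.

16 years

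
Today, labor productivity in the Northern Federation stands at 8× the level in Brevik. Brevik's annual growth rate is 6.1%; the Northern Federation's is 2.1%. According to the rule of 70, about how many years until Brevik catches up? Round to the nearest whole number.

What matters is the difference: 4 pp.
Rule of 70 on the gap: the ratio halves every 70/4 ≈ 17.50 years.
An 8× gap closes after 3 halvings: 3 × 17.50 ≈ 53 years.

roughly 53 years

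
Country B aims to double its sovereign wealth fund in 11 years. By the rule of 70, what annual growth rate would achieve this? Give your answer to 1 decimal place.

6.4%

70 / 11 ≈ 6.36, so about 6.4% a year.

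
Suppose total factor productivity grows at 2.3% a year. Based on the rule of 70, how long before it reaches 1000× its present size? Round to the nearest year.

≈ 303 years

At 2.3% it doubles every 70/2.3 ≈ 30.43 years.
Reaching 1000× takes log₂(1000) ≈ 9.97 doublings.
9.97 × 30.43 ≈ 303 years.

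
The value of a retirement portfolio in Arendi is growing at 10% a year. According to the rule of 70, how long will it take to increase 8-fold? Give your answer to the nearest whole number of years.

Doubling time ≈ 70/10 = 7.00 years.
Getting to 8× needs 3 doublings: 3 × 7.00 ≈ 21 years.

approximately 21 years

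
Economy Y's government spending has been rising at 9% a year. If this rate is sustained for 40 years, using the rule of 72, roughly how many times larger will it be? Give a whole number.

approximately 32 times

Doubling time ≈ 72/9 = 8.00 years.
40/8.00 ≈ 5 doublings, so about 2^5 = 32×.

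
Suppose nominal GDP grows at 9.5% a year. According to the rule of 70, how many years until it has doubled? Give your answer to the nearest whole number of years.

At 9.5%, doubling takes about 70/9.5 = 7.37 years.

7 years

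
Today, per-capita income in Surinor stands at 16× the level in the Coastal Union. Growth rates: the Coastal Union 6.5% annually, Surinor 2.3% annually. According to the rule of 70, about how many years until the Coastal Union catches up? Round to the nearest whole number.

The growth-rate gap is 6.5% − 2.3% = 4.2 percentage points.
So the ratio between them halves every 70/4.2 ≈ 16.67 years.
A 16× gap closes after 4 halvings: 4 × 16.67 ≈ 67 years.

67 years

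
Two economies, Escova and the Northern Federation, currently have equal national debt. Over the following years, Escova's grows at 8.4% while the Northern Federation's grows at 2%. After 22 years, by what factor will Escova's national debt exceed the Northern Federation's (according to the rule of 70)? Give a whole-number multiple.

about 4 times

Rate gap = 8.4% − 2% = 6.4 points.
The ratio doubles every 70/6.4 ≈ 10.94 years.
22/10.94 ≈ 2.01 doublings → ratio ≈ 2^2.01 ≈ 4.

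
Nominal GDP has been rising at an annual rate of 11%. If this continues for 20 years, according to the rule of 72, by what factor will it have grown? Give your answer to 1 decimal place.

roughly 8.3 times

Doubling time ≈ 72/11 = 6.55 years.
20 years / 6.55 ≈ 3.05 doublings → factor 2^3.05 ≈ 8.3.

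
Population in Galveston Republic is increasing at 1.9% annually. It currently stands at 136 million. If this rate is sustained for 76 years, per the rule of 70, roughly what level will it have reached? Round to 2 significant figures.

about 570 million

It doubles every 70/1.9 ≈ 36.84 years, so 76 years is 2.06 doublings.
2^2.06 ≈ 4.17; 136 × 4.17 ≈ 570 million.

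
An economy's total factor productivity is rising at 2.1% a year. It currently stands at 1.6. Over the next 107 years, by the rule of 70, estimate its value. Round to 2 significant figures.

It doubles every 70/2.1 ≈ 33.33 years, so 107 years is 3.21 doublings.
2^3.21 ≈ 9.25; 1.6 × 9.25 ≈ 15.

about 15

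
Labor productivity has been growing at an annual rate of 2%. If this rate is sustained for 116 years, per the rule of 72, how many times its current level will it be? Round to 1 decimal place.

Doubling time ≈ 72/2 = 36.00 years.
116 years / 36.00 ≈ 3.22 doublings → factor 2^3.22 ≈ 9.3.

≈ 9.3 times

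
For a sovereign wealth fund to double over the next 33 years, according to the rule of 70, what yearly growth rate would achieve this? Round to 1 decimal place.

approximately 2.1%

70 / 33 ≈ 2.12, so about 2.1% per year.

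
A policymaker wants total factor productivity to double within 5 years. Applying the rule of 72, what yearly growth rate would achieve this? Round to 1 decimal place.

around 14.4%

72 / 5 ≈ 14.40, so about 14.4% per year.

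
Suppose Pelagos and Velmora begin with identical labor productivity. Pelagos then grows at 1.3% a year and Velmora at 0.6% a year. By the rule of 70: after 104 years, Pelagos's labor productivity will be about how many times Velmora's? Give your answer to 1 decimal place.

Pelagos pulls ahead at 0.7 pp per year, so the ratio doubles every 70/0.7 ≈ 100.00 years.
In 104 years that's 1.04 doublings: 2^1.04 ≈ 2.1.

2.1 times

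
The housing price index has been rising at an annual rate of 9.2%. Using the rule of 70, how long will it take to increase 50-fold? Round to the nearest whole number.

approximately 43 years

One doubling takes 70/9.2 = 7.61 years.
Reaching 50× takes log₂(50) ≈ 5.64 doublings.
5.64 × 7.61 ≈ 43 years.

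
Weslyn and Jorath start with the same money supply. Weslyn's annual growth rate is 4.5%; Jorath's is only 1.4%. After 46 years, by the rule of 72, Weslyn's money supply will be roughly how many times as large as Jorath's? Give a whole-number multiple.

about 4 times

Weslyn pulls ahead at 3.1 pp per year, so the ratio doubles every 72/3.1 ≈ 23.23 years.
In 46 years that's 1.98 doublings: 2^1.98 ≈ 4.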